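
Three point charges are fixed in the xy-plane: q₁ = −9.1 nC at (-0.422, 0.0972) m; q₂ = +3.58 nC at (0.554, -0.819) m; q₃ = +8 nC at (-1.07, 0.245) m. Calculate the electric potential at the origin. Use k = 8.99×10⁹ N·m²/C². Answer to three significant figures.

-90.8 V

Electric potential is a scalar, so the contributions from each charge add algebraically: V = Σ kqᵢ/rᵢ.
Distances from the field point to each charge: r₁ = 0.433 m, r₂ = 0.989 m, r₃ = 1.10 m.
V = k[(-9.10×10⁻⁹)/(0.433) + (3.58×10⁻⁹)/(0.989) + (8.00×10⁻⁹)/(1.10)] = -90.8 V.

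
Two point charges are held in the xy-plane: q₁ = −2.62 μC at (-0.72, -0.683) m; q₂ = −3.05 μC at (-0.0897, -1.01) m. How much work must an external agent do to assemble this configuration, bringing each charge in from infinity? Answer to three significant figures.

0.101 J

The assembly work is the sum of pairwise potential energies, U = Σ_{i<j} kqᵢqⱼ/rᵢⱼ.
Pair separations: r₁₂ = 0.710 m.
U = (0.101) = 0.101 J.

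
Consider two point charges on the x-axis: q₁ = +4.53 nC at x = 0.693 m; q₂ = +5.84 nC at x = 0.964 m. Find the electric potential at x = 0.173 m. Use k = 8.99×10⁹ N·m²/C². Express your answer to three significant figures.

145 V

The total potential is the scalar sum of each charge's contribution, V = Σ kqᵢ/rᵢ.
Distances from the field point to each charge: r₁ = 0.520 m, r₂ = 0.791 m.
V = k[(4.53×10⁻⁹)/(0.520) + (5.84×10⁻⁹)/(0.791)] = 145 V.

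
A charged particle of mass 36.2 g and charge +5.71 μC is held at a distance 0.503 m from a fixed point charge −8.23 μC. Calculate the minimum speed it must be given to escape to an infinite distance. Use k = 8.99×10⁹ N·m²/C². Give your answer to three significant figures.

6.81 m/s

To just escape, total mechanical energy must reach zero at infinity: ½mv²_min + U = 0, so ½mv²_min = −U = |kQq|/r.
|U| = |kQq|/r = (8.99×10⁹ N·m²/C²)(8.23×10⁻⁶)(5.71×10⁻⁶)/(0.503) = 0.840 J.
v_min = √(2|U|/m) = √(2·0.840/0.0362) = 6.81 m/s.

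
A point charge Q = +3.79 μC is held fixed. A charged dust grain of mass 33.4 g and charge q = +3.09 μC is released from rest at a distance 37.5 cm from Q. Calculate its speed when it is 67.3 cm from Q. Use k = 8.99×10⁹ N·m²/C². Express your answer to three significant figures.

2.73 m/s

Only the electrostatic force acts, so mechanical energy is conserved: ½mv² = U₁ − U₂ = kQq(1/r₁ − 1/r₂).
U₁ − U₂ = (8.99×10⁹ N·m²/C²)(3.79×10⁻⁶ C)(3.09×10⁻⁶ C)(1/0.375 − 1/0.673) = 0.124 J.
v = √(2·0.124/0.0334) = 2.73 m/s.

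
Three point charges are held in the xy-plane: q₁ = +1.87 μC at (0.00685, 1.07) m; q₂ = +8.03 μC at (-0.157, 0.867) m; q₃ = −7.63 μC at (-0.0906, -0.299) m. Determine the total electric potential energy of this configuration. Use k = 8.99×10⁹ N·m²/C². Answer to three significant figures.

-0.0476 J

The assembly work is the sum of pairwise potential energies, U = Σ_{i<j} kqᵢqⱼ/rᵢⱼ.
Pair separations: r₁₂ = 0.261 m, r₁₃ = 1.37 m, r₂₃ = 1.17 m.
U = (0.517) + (-0.0935) + (-0.472) = -0.0476 J.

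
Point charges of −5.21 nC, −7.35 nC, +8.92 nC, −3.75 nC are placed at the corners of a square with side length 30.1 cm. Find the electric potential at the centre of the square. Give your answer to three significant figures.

Electric potential is a scalar, so the contributions from each charge add algebraically: V = Σ kqᵢ/rᵢ.
The distance from each corner to the centre is a√2/2 = 0.213 m.
V = k[(-5.21×10⁻⁹)/(0.213) + (-7.35×10⁻⁹)/(0.213) + (8.92×10⁻⁹)/(0.213) + (-3.75×10⁻⁹)/(0.213)] = -312 V.

-312 V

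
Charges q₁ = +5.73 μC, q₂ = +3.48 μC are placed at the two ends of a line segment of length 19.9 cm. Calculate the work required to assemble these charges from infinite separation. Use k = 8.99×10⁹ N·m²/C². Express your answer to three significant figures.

0.901 J

The assembly work is the sum of pairwise potential energies, U = Σ_{i<j} kqᵢqⱼ/rᵢⱼ.
The separation is r = 0.199 m.
U = (0.901) = 0.901 J.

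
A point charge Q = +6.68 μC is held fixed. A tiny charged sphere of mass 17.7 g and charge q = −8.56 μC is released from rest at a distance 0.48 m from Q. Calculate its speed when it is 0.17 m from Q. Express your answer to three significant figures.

Only the electrostatic force acts, so mechanical energy is conserved: ½mv² = U₁ − U₂ = kQq(1/r₁ − 1/r₂).
U₁ − U₂ = (8.99×10⁹ N·m²/C²)(6.68×10⁻⁶ C)(-8.56×10⁻⁶ C)(1/0.480 − 1/0.170) = 1.95 J.
v = √(2·1.95/0.0177) = 14.9 m/s.

14.9 m/s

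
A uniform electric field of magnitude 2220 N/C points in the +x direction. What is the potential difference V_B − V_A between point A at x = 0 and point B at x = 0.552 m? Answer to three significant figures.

In a uniform field, potential decreases in the direction of E: V_B − V_A = −E·Δx.
V_B − V_A = −(2220 V/m)(0.552 m) = -1230 V.

-1230 V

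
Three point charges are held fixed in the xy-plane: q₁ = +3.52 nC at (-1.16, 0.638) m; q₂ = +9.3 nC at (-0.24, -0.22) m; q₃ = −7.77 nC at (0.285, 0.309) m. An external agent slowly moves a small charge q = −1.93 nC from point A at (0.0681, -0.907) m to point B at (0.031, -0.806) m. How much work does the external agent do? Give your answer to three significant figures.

For quasistatic motion the external work equals the change in potential energy: W_ext = qΔV = q(V_B − V_A).
At A: distances to the source charges are 1.97 m, 0.753 m, 1.24 m; V_A = Σ kqᵢ/rᵢ = 70.5 V.
At B: distances to the source charges are 1.87 m, 0.646 m, 1.14 m; V_B = Σ kqᵢ/rᵢ = 85.3 V.
ΔV = V_B − V_A = 14.8 V.
W_ext = qΔV = (-1.93×10⁻⁹ C)(14.8 V) = -2.86×10⁻⁸ J.

-2.86×10⁻⁸ J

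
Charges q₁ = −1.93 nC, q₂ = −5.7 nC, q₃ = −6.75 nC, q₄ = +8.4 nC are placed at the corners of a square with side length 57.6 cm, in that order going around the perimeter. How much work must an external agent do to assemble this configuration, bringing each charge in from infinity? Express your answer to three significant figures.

-7.50×10⁻⁷ J

The assembly work is the sum of pairwise potential energies, U = Σ_{i<j} kqᵢqⱼ/rᵢⱼ.
The four side pairs have separation 0.576 m and the two diagonal pairs 0.815 m.
Summing all 6 pair terms gives U = -7.50×10⁻⁷ J.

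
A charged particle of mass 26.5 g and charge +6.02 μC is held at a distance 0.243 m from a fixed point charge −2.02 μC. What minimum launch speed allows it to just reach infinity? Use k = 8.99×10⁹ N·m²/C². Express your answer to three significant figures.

5.83 m/s

To just escape, total mechanical energy must reach zero at infinity: ½mv²_min + U = 0, so ½mv²_min = −U = |kQq|/r.
|U| = |kQq|/r = (8.99×10⁹ N·m²/C²)(2.02×10⁻⁶)(6.02×10⁻⁶)/(0.243) = 0.450 J.
v_min = √(2|U|/m) = √(2·0.450/0.0265) = 5.83 m/s.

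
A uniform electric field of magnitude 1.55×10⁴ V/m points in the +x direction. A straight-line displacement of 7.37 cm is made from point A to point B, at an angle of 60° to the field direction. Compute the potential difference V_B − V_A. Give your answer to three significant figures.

-571 V

Only the component of displacement along E changes the potential: ΔV = −E·d·cosθ.
ΔV = −(1.55×10⁴ V/m)(0.0737 m)cos60° = -571 V.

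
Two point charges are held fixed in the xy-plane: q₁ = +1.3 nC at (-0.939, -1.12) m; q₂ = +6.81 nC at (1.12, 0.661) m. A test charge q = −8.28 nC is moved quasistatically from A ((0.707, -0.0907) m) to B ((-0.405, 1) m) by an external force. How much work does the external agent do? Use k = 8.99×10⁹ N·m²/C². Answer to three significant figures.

For quasistatic motion the external work equals the change in potential energy: W_ext = qΔV = q(V_B − V_A).
At A: distances to the source charges are 1.94 m, 0.858 m; V_A = Σ kqᵢ/rᵢ = 77.4 V.
At B: distances to the source charges are 2.19 m, 1.56 m; V_B = Σ kqᵢ/rᵢ = 44.5 V.
ΔV = V_B − V_A = -32.9 V.
W_ext = qΔV = (-8.28×10⁻⁹ C)(-32.9 V) = 2.72×10⁻⁷ J.

2.72×10⁻⁷ J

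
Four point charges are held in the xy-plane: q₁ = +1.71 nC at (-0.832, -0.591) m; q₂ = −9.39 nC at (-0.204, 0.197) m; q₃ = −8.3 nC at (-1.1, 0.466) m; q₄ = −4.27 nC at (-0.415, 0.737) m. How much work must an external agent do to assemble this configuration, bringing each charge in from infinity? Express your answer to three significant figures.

1.50×10⁻⁶ J

The assembly work is the sum of pairwise potential energies, U = Σ_{i<j} kqᵢqⱼ/rᵢⱼ.
Pair separations: r₁₂ = 1.01 m, r₁₃ = 1.09 m, r₁₄ = 1.39 m, r₂₃ = 0.936 m, r₂₄ = 0.580 m, r₃₄ = 0.737 m.
Summing all 6 pair terms gives U = 1.50×10⁻⁶ J.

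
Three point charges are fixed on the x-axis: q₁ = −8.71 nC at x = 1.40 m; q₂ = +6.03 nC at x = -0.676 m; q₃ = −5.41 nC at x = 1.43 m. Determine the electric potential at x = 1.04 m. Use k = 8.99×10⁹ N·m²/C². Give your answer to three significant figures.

Electric potential is a scalar, so the contributions from each charge add algebraically: V = Σ kqᵢ/rᵢ.
Distances from the field point to each charge: r₁ = 0.360 m, r₂ = 1.72 m, r₃ = 0.390 m.
V = k[(-8.71×10⁻⁹)/(0.360) + (6.03×10⁻⁹)/(1.72) + (-5.41×10⁻⁹)/(0.390)] = -311 V.

-311 V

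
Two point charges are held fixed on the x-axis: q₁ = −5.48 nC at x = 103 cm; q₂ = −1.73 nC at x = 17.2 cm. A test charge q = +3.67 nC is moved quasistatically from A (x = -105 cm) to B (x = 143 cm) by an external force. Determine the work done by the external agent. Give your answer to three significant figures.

For quasistatic motion the external work equals the change in potential energy: W_ext = qΔV = q(V_B − V_A).
At A: distances to the source charges are 2.08 m, 1.22 m; V_A = Σ kqᵢ/rᵢ = -36.4 V.
At B: distances to the source charges are 0.400 m, 1.26 m; V_B = Σ kqᵢ/rᵢ = -136 V.
ΔV = V_B − V_A = -99.1 V.
W_ext = qΔV = (3.67×10⁻⁹ C)(-99.1 V) = -3.64×10⁻⁷ J.

-3.64×10⁻⁷ J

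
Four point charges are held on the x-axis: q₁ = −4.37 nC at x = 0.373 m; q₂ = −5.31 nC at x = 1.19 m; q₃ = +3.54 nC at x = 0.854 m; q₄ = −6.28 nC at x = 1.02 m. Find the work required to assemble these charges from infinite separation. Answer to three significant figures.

The assembly work is the sum of pairwise potential energies, U = Σ_{i<j} kqᵢqⱼ/rᵢⱼ.
Pair separations: r₁₂ = 0.817 m, r₁₃ = 0.481 m, r₁₄ = 0.647 m, r₂₃ = 0.336 m, r₂₄ = 0.170 m, r₃₄ = 0.166 m.
Summing all 6 pair terms gives U = 4.04×10⁻⁷ J.

4.04×10⁻⁷ J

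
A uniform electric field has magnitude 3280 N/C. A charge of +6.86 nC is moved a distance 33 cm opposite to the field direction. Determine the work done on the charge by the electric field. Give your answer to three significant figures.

The potential change for a displacement 33 cm opposite to the field direction is ΔV = +Ed = 1080 V.
W_field = −qΔV = -7.43×10⁻⁶ J.

-7.43×10⁻⁶ J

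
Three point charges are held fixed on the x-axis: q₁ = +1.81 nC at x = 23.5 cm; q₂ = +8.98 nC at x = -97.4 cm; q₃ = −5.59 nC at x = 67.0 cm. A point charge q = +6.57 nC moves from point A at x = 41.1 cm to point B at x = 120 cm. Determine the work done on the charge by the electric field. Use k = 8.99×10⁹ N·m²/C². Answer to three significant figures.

The work done by the electric force is W_field = −ΔU = −q(V_B − V_A) = q(V_A − V_B).
At A: distances to the source charges are 0.176 m, 1.39 m, 0.259 m; V_A = Σ kqᵢ/rᵢ = -43.3 V.
At B: distances to the source charges are 0.965 m, 2.17 m, 0.530 m; V_B = Σ kqᵢ/rᵢ = -40.8 V.
ΔV = V_B − V_A = 2.47 V.
W_field = −qΔV = −(6.57×10⁻⁹ C)(2.47 V) = -1.62×10⁻⁸ J.

-1.62×10⁻⁸ J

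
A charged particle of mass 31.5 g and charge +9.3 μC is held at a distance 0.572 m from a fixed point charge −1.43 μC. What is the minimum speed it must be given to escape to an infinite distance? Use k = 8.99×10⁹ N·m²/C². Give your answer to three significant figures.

3.64 m/s

To just escape, total mechanical energy must reach zero at infinity: ½mv²_min + U = 0, so ½mv²_min = −U = |kQq|/r.
|U| = |kQq|/r = (8.99×10⁹ N·m²/C²)(1.43×10⁻⁶)(9.30×10⁻⁶)/(0.572) = 0.209 J.
v_min = √(2|U|/m) = √(2·0.209/0.0315) = 3.64 m/s.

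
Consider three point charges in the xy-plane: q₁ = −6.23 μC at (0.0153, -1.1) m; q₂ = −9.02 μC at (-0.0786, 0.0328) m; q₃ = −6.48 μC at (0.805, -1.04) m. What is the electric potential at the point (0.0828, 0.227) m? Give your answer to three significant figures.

Electric potential is a scalar, so the contributions from each charge add algebraically: V = Σ kqᵢ/rᵢ.
Distances from the field point to each charge: r₁ = 1.33 m, r₂ = 0.253 m, r₃ = 1.46 m.
V = k[(-6.23×10⁻⁶)/(1.33) + (-9.02×10⁻⁶)/(0.253) + (-6.48×10⁻⁶)/(1.46)] = -4.03×10⁵ V.

-4.03×10⁵ V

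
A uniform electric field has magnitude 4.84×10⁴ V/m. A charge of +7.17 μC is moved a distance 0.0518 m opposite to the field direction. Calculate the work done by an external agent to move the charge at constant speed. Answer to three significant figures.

The potential change for a displacement 0.0518 m opposite to the field direction is ΔV = +Ed = 2510 V.
W_ext = qΔV = 0.0180 J.

0.0180 J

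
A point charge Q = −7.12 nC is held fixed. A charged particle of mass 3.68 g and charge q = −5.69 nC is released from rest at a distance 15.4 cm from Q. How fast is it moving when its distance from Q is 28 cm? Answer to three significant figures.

0.0240 m/s

Only the electrostatic force acts, so mechanical energy is conserved: ½mv² = U₁ − U₂ = kQq(1/r₁ − 1/r₂).
U₁ − U₂ = (8.99×10⁹ N·m²/C²)(-7.12×10⁻⁹ C)(-5.69×10⁻⁹ C)(1/0.154 − 1/0.280) = 1.06×10⁻⁶ J.
v = √(2·1.06×10⁻⁶/3.68×10⁻³) = 0.0240 m/s.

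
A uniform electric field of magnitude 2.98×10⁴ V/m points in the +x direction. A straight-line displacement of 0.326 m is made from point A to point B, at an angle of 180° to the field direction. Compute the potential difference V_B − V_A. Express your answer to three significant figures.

Only the component of displacement along E changes the potential: ΔV = −E·d·cosθ.
ΔV = −(2.98×10⁴ V/m)(0.326 m)cos180° = 9710 V.

9710 V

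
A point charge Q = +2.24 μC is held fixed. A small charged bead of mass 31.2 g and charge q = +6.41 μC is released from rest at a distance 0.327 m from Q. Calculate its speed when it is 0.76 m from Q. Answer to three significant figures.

3.80 m/s

Only the electrostatic force acts, so mechanical energy is conserved: ½mv² = U₁ − U₂ = kQq(1/r₁ − 1/r₂).
U₁ − U₂ = (8.99×10⁹ N·m²/C²)(2.24×10⁻⁶ C)(6.41×10⁻⁶ C)(1/0.327 − 1/0.760) = 0.225 J.
v = √(2·0.225/0.0312) = 3.80 m/s.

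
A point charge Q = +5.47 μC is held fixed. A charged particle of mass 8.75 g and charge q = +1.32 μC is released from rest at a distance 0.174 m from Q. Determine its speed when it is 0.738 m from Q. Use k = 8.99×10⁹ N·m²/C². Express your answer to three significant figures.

Only the electrostatic force acts, so mechanical energy is conserved: ½mv² = U₁ − U₂ = kQq(1/r₁ − 1/r₂).
U₁ − U₂ = (8.99×10⁹ N·m²/C²)(5.47×10⁻⁶ C)(1.32×10⁻⁶ C)(1/0.174 − 1/0.738) = 0.285 J.
v = √(2·0.285/8.75×10⁻³) = 8.07 m/s.

8.07 m/s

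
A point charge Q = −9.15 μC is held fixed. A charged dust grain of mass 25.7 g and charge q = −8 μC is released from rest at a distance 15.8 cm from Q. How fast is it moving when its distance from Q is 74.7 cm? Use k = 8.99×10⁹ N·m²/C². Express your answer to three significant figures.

Only the electrostatic force acts, so mechanical energy is conserved: ½mv² = U₁ − U₂ = kQq(1/r₁ − 1/r₂).
U₁ − U₂ = (8.99×10⁹ N·m²/C²)(-9.15×10⁻⁶ C)(-8.00×10⁻⁶ C)(1/0.158 − 1/0.747) = 3.28 J.
v = √(2·3.28/0.0257) = 16.0 m/s.

16.0 m/s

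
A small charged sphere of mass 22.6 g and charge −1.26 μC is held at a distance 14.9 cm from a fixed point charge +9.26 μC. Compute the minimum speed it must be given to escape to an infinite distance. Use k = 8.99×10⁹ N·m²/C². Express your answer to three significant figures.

7.89 m/s

To just escape, total mechanical energy must reach zero at infinity: ½mv²_min + U = 0, so ½mv²_min = −U = |kQq|/r.
|U| = |kQq|/r = (8.99×10⁹ N·m²/C²)(9.26×10⁻⁶)(1.26×10⁻⁶)/(0.149) = 0.704 J.
v_min = √(2|U|/m) = √(2·0.704/0.0226) = 7.89 m/s.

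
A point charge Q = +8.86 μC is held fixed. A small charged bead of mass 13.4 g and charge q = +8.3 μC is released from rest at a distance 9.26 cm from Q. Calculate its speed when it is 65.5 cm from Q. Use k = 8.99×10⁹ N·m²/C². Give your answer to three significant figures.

Only the electrostatic force acts, so mechanical energy is conserved: ½mv² = U₁ − U₂ = kQq(1/r₁ − 1/r₂).
U₁ − U₂ = (8.99×10⁹ N·m²/C²)(8.86×10⁻⁶ C)(8.30×10⁻⁶ C)(1/0.0926 − 1/0.655) = 6.13 J.
v = √(2·6.13/0.0134) = 30.2 m/s.

30.2 m/s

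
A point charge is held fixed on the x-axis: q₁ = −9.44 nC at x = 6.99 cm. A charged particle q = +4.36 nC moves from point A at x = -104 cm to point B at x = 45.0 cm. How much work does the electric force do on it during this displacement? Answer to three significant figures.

The work done by the electric force is W_field = −ΔU = −q(V_B − V_A) = q(V_A − V_B).
At A: distance to the source charge is 1.11 m; V_A = kq₁/r = -76.5 V.
At B: distance to the source charge is 0.380 m; V_B = kq₁/r = -223 V.
ΔV = V_B − V_A = -147 V.
W_field = −qΔV = −(4.36×10⁻⁹ C)(-147 V) = 6.40×10⁻⁷ J.

6.40×10⁻⁷ J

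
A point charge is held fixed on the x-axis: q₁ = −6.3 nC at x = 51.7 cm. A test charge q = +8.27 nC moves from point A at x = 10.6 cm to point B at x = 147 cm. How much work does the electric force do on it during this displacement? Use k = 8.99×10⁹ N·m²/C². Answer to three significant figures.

The work done by the electric force is W_field = −ΔU = −q(V_B − V_A) = q(V_A − V_B).
At A: distance to the source charge is 0.411 m; V_A = kq₁/r = -138 V.
At B: distance to the source charge is 0.953 m; V_B = kq₁/r = -59.4 V.
ΔV = V_B − V_A = 78.4 V.
W_field = −qΔV = −(8.27×10⁻⁹ C)(78.4 V) = -6.48×10⁻⁷ J.

-6.48×10⁻⁷ J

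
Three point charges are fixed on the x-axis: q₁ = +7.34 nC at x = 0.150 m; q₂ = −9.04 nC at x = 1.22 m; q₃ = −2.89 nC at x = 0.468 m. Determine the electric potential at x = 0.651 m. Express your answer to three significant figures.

Electric potential is a scalar, so the contributions from each charge add algebraically: V = Σ kqᵢ/rᵢ.
Distances from the field point to each charge: r₁ = 0.501 m, r₂ = 0.569 m, r₃ = 0.183 m.
V = k[(7.34×10⁻⁹)/(0.501) + (-9.04×10⁻⁹)/(0.569) + (-2.89×10⁻⁹)/(0.183)] = -153 V.

-153 V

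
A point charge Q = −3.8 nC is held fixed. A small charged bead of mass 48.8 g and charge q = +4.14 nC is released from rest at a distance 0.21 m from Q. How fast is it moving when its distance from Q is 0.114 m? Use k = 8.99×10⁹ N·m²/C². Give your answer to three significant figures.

4.82×10⁻³ m/s

Only the electrostatic force acts, so mechanical energy is conserved: ½mv² = U₁ − U₂ = kQq(1/r₁ − 1/r₂).
U₁ − U₂ = (8.99×10⁹ N·m²/C²)(-3.80×10⁻⁹ C)(4.14×10⁻⁹ C)(1/0.210 − 1/0.114) = 5.67×10⁻⁷ J.
v = √(2·5.67×10⁻⁷/0.0488) = 4.82×10⁻³ m/s.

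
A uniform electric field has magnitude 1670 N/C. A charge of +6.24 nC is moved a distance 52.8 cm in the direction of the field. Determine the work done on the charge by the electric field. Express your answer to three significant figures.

5.50×10⁻⁶ J

The potential change for a displacement 52.8 cm in the direction of the field is ΔV = −Ed = -882 V.
W_field = −qΔV = 5.50×10⁻⁶ J.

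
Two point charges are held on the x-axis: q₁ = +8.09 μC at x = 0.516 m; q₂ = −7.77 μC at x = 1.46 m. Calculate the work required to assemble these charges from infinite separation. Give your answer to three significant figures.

-0.599 J

The assembly work is the sum of pairwise potential energies, U = Σ_{i<j} kqᵢqⱼ/rᵢⱼ.
Pair separations: r₁₂ = 0.944 m.
U = (-0.599) = -0.599 J.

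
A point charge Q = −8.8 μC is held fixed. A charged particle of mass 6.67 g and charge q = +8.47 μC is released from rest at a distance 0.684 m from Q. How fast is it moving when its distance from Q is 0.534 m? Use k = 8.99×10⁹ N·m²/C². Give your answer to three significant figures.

Only the electrostatic force acts, so mechanical energy is conserved: ½mv² = U₁ − U₂ = kQq(1/r₁ − 1/r₂).
U₁ − U₂ = (8.99×10⁹ N·m²/C²)(-8.80×10⁻⁶ C)(8.47×10⁻⁶ C)(1/0.684 − 1/0.534) = 0.275 J.
v = √(2·0.275/6.67×10⁻³) = 9.08 m/s.

9.08 m/s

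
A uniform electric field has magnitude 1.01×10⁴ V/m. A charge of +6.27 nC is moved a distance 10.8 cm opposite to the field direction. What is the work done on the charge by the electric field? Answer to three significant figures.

The potential change for a displacement 10.8 cm opposite to the field direction is ΔV = +Ed = 1090 V.
W_field = −qΔV = -6.84×10⁻⁶ J.

-6.84×10⁻⁶ J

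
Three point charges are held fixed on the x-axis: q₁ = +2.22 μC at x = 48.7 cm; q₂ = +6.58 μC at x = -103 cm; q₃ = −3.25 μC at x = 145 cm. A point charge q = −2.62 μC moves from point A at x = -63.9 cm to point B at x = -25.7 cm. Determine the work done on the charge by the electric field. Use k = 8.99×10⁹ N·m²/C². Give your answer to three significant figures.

The work done by the electric force is W_field = −ΔU = −q(V_B − V_A) = q(V_A − V_B).
At A: distances to the source charges are 1.13 m, 0.391 m, 2.09 m; V_A = Σ kqᵢ/rᵢ = 1.55×10⁵ V.
At B: distances to the source charges are 0.744 m, 0.773 m, 1.71 m; V_B = Σ kqᵢ/rᵢ = 8.62×10⁴ V.
ΔV = V_B − V_A = -6.88×10⁴ V.
W_field = −qΔV = −(-2.62×10⁻⁶ C)(-6.88×10⁴ V) = -0.180 J.

-0.180 J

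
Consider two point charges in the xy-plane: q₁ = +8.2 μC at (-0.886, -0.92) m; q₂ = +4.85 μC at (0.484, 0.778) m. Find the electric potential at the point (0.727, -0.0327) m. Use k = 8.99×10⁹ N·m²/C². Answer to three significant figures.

9.16×10⁴ V

Electric potential is a scalar, so the contributions from each charge add algebraically: V = Σ kqᵢ/rᵢ.
Distances from the field point to each charge: r₁ = 1.84 m, r₂ = 0.846 m.
V = k[(8.20×10⁻⁶)/(1.84) + (4.85×10⁻⁶)/(0.846)] = 9.16×10⁴ V.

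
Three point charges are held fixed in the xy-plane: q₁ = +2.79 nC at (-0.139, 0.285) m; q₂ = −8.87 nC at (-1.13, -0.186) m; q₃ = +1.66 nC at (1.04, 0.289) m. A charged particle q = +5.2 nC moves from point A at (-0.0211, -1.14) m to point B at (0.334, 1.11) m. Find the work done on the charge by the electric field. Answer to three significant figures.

The work done by the electric force is W_field = −ΔU = −q(V_B − V_A) = q(V_A − V_B).
At A: distances to the source charges are 1.43 m, 1.46 m, 1.78 m; V_A = Σ kqᵢ/rᵢ = -28.6 V.
At B: distances to the source charges are 0.951 m, 1.96 m, 1.08 m; V_B = Σ kqᵢ/rᵢ = -0.626 V.
ΔV = V_B − V_A = 28.0 V.
W_field = −qΔV = −(5.20×10⁻⁹ C)(28.0 V) = -1.45×10⁻⁷ J.

-1.45×10⁻⁷ J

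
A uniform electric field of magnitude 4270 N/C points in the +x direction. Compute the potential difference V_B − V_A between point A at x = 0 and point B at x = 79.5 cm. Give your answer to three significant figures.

In a uniform field, potential decreases in the direction of E: V_B − V_A = −E·Δx.
V_B − V_A = −(4270 V/m)(0.795 m) = -3390 V.

-3390 V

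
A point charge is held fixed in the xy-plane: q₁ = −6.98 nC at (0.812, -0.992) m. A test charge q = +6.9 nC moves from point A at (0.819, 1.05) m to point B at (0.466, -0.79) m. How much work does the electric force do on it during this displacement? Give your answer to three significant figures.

The work done by the electric force is W_field = −ΔU = −q(V_B − V_A) = q(V_A − V_B).
At A: distance to the source charge is 2.04 m; V_A = kq₁/r = -30.7 V.
At B: distance to the source charge is 0.401 m; V_B = kq₁/r = -157 V.
ΔV = V_B − V_A = -126 V.
W_field = −qΔV = −(6.90×10⁻⁹ C)(-126 V) = 8.69×10⁻⁷ J.

8.69×10⁻⁷ J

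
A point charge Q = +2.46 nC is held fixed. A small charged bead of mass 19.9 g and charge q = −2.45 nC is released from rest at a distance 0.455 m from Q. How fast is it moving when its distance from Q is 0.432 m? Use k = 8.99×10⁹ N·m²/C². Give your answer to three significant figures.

7.98×10⁻⁴ m/s

Only the electrostatic force acts, so mechanical energy is conserved: ½mv² = U₁ − U₂ = kQq(1/r₁ − 1/r₂).
U₁ − U₂ = (8.99×10⁹ N·m²/C²)(2.46×10⁻⁹ C)(-2.45×10⁻⁹ C)(1/0.455 − 1/0.432) = 6.34×10⁻⁹ J.
v = √(2·6.34×10⁻⁹/0.0199) = 7.98×10⁻⁴ m/s.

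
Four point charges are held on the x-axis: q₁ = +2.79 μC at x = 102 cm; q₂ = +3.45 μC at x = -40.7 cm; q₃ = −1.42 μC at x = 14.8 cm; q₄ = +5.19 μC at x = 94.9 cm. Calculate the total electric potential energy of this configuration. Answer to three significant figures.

1.81 J

The work to assemble the configuration equals its total potential energy, U = Σ kqᵢqⱼ/rᵢⱼ over all pairs.
Pair separations: r₁₂ = 1.43 m, r₁₃ = 0.872 m, r₁₄ = 0.0710 m, r₂₃ = 0.555 m, r₂₄ = 1.36 m, r₃₄ = 0.801 m.
Summing all 6 pair terms gives U = 1.81 J.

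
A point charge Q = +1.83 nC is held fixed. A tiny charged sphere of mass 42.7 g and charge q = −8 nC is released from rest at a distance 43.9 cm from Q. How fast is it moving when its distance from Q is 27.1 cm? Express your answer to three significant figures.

Only the electrostatic force acts, so mechanical energy is conserved: ½mv² = U₁ − U₂ = kQq(1/r₁ − 1/r₂).
U₁ − U₂ = (8.99×10⁹ N·m²/C²)(1.83×10⁻⁹ C)(-8.00×10⁻⁹ C)(1/0.439 − 1/0.271) = 1.86×10⁻⁷ J.
v = √(2·1.86×10⁻⁷/0.0427) = 2.95×10⁻³ m/s.

2.95×10⁻³ m/s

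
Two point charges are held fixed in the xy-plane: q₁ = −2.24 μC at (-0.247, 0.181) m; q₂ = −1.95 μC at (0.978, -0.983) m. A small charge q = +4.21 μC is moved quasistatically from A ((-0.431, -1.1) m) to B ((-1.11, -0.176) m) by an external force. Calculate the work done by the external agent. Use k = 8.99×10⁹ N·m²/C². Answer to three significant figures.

-6.04×10⁻³ J

For quasistatic motion the external work equals the change in potential energy: W_ext = qΔV = q(V_B − V_A).
At A: distances to the source charges are 1.29 m, 1.41 m; V_A = Σ kqᵢ/rᵢ = -2.80×10⁴ V.
At B: distances to the source charges are 0.934 m, 2.24 m; V_B = Σ kqᵢ/rᵢ = -2.94×10⁴ V.
ΔV = V_B − V_A = -1430 V.
W_ext = qΔV = (4.21×10⁻⁶ C)(-1430 V) = -6.04×10⁻³ J.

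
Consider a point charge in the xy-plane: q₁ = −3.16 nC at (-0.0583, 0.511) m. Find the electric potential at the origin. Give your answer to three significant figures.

Electric potential is a scalar, so the contributions from each charge add algebraically: V = Σ kqᵢ/rᵢ.
Distances from the field point to each charge: r₁ = 0.514 m.
V = k[(-3.16×10⁻⁹)/(0.514)] = -55.2 V.

-55.2 V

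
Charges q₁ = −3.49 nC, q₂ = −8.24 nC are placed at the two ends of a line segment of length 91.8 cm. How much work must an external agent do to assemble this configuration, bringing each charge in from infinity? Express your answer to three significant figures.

The work to assemble the configuration equals its total potential energy, U = Σ kqᵢqⱼ/rᵢⱼ over all pairs.
The separation is r = 0.918 m.
U = (2.82×10⁻⁷) = 2.82×10⁻⁷ J.

2.82×10⁻⁷ J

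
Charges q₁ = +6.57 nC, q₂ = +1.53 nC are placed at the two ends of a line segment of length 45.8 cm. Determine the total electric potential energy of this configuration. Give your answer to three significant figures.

1.97×10⁻⁷ J

The work to assemble the configuration equals its total potential energy, U = Σ kqᵢqⱼ/rᵢⱼ over all pairs.
The separation is r = 0.458 m.
U = (1.97×10⁻⁷) = 1.97×10⁻⁷ J.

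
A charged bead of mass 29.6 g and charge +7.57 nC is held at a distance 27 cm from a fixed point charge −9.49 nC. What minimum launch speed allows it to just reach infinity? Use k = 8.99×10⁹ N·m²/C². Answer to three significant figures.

To just escape, total mechanical energy must reach zero at infinity: ½mv²_min + U = 0, so ½mv²_min = −U = |kQq|/r.
|U| = |kQq|/r = (8.99×10⁹ N·m²/C²)(9.49×10⁻⁹)(7.57×10⁻⁹)/(0.270) = 2.39×10⁻⁶ J.
v_min = √(2|U|/m) = √(2·2.39×10⁻⁶/0.0296) = 0.0127 m/s.

0.0127 m/s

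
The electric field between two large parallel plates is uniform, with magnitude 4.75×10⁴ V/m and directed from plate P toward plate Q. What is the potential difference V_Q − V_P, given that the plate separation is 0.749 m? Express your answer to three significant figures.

In a uniform field, potential decreases in the direction of E: ΔV = −E·d for a displacement d parallel to E.
Going from P to Q is a displacement of 0.749 m along the field, so V_Q − V_P = −Ed = -3.56×10⁴ V.

-3.56×10⁴ V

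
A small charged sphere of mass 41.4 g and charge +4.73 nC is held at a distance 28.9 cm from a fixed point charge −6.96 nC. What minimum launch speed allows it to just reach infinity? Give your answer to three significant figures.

7.03×10⁻³ m/s

To just escape, total mechanical energy must reach zero at infinity: ½mv²_min + U = 0, so ½mv²_min = −U = |kQq|/r.
|U| = |kQq|/r = (8.99×10⁹ N·m²/C²)(6.96×10⁻⁹)(4.73×10⁻⁹)/(0.289) = 1.02×10⁻⁶ J.
v_min = √(2|U|/m) = √(2·1.02×10⁻⁶/0.0414) = 7.03×10⁻³ m/s.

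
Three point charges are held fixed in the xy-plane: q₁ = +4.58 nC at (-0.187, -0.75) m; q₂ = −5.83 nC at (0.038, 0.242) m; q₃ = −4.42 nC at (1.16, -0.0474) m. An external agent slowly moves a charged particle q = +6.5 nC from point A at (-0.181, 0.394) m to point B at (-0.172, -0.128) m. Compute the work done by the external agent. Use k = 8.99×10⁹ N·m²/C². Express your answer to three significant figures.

6.63×10⁻⁷ J

For quasistatic motion the external work equals the change in potential energy: W_ext = qΔV = q(V_B − V_A).
At A: distances to the source charges are 1.14 m, 0.267 m, 1.41 m; V_A = Σ kqᵢ/rᵢ = -189 V.
At B: distances to the source charges are 0.622 m, 0.425 m, 1.33 m; V_B = Σ kqᵢ/rᵢ = -86.8 V.
ΔV = V_B − V_A = 102 V.
W_ext = qΔV = (6.50×10⁻⁹ C)(102 V) = 6.63×10⁻⁷ J.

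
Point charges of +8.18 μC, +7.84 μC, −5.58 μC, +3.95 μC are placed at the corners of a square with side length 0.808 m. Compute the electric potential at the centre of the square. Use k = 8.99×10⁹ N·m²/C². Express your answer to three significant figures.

2.26×10⁵ V

Electric potential is a scalar, so the contributions from each charge add algebraically: V = Σ kqᵢ/rᵢ.
The distance from each corner to the centre is a√2/2 = 0.571 m.
V = k[(8.18×10⁻⁶)/(0.571) + (7.84×10⁻⁶)/(0.571) + (-5.58×10⁻⁶)/(0.571) + (3.95×10⁻⁶)/(0.571)] = 2.26×10⁵ V.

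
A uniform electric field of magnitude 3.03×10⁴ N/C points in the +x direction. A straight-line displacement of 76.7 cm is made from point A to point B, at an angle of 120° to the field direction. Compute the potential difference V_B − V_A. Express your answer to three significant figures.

1.16×10⁴ V

Only the component of displacement along E changes the potential: ΔV = −E·d·cosθ.
ΔV = −(3.03×10⁴ V/m)(0.767 m)cos120° = 1.16×10⁴ V.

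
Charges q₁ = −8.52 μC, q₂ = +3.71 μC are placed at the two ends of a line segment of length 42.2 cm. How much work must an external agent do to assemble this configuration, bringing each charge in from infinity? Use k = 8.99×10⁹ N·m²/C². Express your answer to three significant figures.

-0.673 J

The work to assemble the configuration equals its total potential energy, U = Σ kqᵢqⱼ/rᵢⱼ over all pairs.
The separation is r = 0.422 m.
U = (-0.673) = -0.673 J.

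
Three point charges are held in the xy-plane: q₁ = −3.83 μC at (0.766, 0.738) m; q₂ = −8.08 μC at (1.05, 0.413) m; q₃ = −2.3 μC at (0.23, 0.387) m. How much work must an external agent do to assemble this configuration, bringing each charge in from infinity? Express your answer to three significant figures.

0.972 J

The assembly work is the sum of pairwise potential energies, U = Σ_{i<j} kqᵢqⱼ/rᵢⱼ.
Pair separations: r₁₂ = 0.432 m, r₁₃ = 0.641 m, r₂₃ = 0.820 m.
U = (0.645) + (0.124) + (0.204) = 0.972 J.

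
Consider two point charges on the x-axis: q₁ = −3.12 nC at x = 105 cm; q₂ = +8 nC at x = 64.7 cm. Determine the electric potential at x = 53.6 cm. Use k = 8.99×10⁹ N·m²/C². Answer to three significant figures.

593 V

The total potential is the scalar sum of each charge's contribution, V = Σ kqᵢ/rᵢ.
Distances from the field point to each charge: r₁ = 0.514 m, r₂ = 0.111 m.
V = k[(-3.12×10⁻⁹)/(0.514) + (8.00×10⁻⁹)/(0.111)] = 593 V.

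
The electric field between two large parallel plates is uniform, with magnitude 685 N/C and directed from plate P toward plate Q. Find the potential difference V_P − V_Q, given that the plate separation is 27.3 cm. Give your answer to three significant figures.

187 V

In a uniform field, potential decreases in the direction of E: ΔV = −E·d for a displacement d parallel to E.
Going from Q to P is a displacement of 27.3 cm opposite to the field, so V_P − V_Q = +Ed = 187 V.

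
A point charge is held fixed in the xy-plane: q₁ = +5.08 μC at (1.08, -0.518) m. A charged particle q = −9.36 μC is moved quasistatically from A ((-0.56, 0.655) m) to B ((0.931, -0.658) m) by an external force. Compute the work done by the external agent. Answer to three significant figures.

-1.88 J

For quasistatic motion the external work equals the change in potential energy: W_ext = qΔV = q(V_B − V_A).
At A: distance to the source charge is 2.02 m; V_A = kq₁/r = 2.26×10⁴ V.
At B: distance to the source charge is 0.204 m; V_B = kq₁/r = 2.23×10⁵ V.
ΔV = V_B − V_A = 2.01×10⁵ V.
W_ext = qΔV = (-9.36×10⁻⁶ C)(2.01×10⁵ V) = -1.88 J.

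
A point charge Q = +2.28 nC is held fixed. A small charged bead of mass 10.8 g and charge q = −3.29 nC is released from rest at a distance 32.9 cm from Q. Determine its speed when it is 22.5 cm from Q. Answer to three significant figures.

Only the electrostatic force acts, so mechanical energy is conserved: ½mv² = U₁ − U₂ = kQq(1/r₁ − 1/r₂).
U₁ − U₂ = (8.99×10⁹ N·m²/C²)(2.28×10⁻⁹ C)(-3.29×10⁻⁹ C)(1/0.329 − 1/0.225) = 9.47×10⁻⁸ J.
v = √(2·9.47×10⁻⁸/0.0108) = 4.19×10⁻³ m/s.

4.19×10⁻³ m/s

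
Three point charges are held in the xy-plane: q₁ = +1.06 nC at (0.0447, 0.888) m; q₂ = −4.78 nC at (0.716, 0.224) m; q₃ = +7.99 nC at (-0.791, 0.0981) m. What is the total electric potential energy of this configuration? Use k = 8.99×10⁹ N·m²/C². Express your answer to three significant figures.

-2.09×10⁻⁷ J

The work to assemble the configuration equals its total potential energy, U = Σ kqᵢqⱼ/rᵢⱼ over all pairs.
Pair separations: r₁₂ = 0.944 m, r₁₃ = 1.15 m, r₂₃ = 1.51 m.
U = (-4.82×10⁻⁸) + (6.62×10⁻⁸) + (-2.27×10⁻⁷) = -2.09×10⁻⁷ J.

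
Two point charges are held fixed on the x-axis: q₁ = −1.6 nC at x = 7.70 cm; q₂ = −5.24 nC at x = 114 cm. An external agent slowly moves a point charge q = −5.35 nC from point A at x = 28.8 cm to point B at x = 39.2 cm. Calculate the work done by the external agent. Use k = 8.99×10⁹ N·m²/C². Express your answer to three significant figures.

-7.93×10⁻⁸ J

For quasistatic motion the external work equals the change in potential energy: W_ext = qΔV = q(V_B − V_A).
At A: distances to the source charges are 0.211 m, 0.852 m; V_A = Σ kqᵢ/rᵢ = -123 V.
At B: distances to the source charges are 0.315 m, 0.748 m; V_B = Σ kqᵢ/rᵢ = -109 V.
ΔV = V_B − V_A = 14.8 V.
W_ext = qΔV = (-5.35×10⁻⁹ C)(14.8 V) = -7.93×10⁻⁸ J.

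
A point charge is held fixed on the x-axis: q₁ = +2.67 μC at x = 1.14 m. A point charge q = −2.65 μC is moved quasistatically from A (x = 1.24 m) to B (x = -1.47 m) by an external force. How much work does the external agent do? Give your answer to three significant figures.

For quasistatic motion the external work equals the change in potential energy: W_ext = qΔV = q(V_B − V_A).
At A: distance to the source charge is 0.100 m; V_A = kq₁/r = 2.40×10⁵ V.
At B: distance to the source charge is 2.61 m; V_B = kq₁/r = 9200 V.
ΔV = V_B − V_A = -2.31×10⁵ V.
W_ext = qΔV = (-2.65×10⁻⁶ C)(-2.31×10⁵ V) = 0.612 J.

0.612 J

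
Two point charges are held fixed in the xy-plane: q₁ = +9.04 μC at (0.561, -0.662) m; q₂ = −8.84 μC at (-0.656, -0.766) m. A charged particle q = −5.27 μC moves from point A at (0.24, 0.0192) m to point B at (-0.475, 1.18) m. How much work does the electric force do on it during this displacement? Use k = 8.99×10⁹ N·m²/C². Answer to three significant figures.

-0.229 J

The work done by the electric force is W_field = −ΔU = −q(V_B − V_A) = q(V_A − V_B).
At A: distances to the source charges are 0.753 m, 1.19 m; V_A = Σ kqᵢ/rᵢ = 4.12×10⁴ V.
At B: distances to the source charges are 2.11 m, 1.95 m; V_B = Σ kqᵢ/rᵢ = -2210 V.
ΔV = V_B − V_A = -4.34×10⁴ V.
W_field = −qΔV = −(-5.27×10⁻⁶ C)(-4.34×10⁴ V) = -0.229 J.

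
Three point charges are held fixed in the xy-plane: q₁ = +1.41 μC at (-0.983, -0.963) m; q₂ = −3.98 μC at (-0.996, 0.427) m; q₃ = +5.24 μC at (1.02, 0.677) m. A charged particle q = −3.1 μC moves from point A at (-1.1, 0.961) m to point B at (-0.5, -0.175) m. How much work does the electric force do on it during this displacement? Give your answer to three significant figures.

The work done by the electric force is W_field = −ΔU = −q(V_B − V_A) = q(V_A − V_B).
At A: distances to the source charges are 1.93 m, 0.544 m, 2.14 m; V_A = Σ kqᵢ/rᵢ = -3.72×10⁴ V.
At B: distances to the source charges are 0.924 m, 0.780 m, 1.74 m; V_B = Σ kqᵢ/rᵢ = -5120 V.
ΔV = V_B − V_A = 3.20×10⁴ V.
W_field = −qΔV = −(-3.10×10⁻⁶ C)(3.20×10⁴ V) = 0.0993 J.

0.0993 J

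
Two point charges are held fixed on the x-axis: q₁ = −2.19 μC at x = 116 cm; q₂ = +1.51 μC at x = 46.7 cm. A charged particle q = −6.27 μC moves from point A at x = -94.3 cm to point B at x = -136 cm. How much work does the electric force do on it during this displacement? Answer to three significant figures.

The work done by the electric force is W_field = −ΔU = −q(V_B − V_A) = q(V_A − V_B).
At A: distances to the source charges are 2.10 m, 1.41 m; V_A = Σ kqᵢ/rᵢ = 266 V.
At B: distances to the source charges are 2.52 m, 1.83 m; V_B = Σ kqᵢ/rᵢ = -383 V.
ΔV = V_B − V_A = -648 V.
W_field = −qΔV = −(-6.27×10⁻⁶ C)(-648 V) = -4.06×10⁻³ J.

-4.06×10⁻³ J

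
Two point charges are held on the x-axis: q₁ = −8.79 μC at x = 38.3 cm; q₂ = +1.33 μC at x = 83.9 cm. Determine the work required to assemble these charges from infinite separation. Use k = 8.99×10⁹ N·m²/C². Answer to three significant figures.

-0.230 J

The work to assemble the configuration equals its total potential energy, U = Σ kqᵢqⱼ/rᵢⱼ over all pairs.
Pair separations: r₁₂ = 0.456 m.
U = (-0.230) = -0.230 J.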